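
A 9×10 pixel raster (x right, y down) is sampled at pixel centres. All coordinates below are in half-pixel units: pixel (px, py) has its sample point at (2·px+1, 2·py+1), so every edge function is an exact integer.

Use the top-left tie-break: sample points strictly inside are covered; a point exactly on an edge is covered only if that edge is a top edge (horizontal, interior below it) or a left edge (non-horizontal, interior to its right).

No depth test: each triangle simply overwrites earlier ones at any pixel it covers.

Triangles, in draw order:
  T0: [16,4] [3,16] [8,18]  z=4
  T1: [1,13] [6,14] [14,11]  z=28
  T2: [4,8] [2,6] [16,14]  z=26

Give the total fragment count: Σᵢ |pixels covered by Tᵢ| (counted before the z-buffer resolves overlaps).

T0:
  2·area = 86  (B↔C swapped to make it positive)
  edge (16, 4)→(8, 18): d=(-8,14) right/bottom  bias=-1
  edge (8, 18)→(3, 16): d=(-5,-2) top-left  bias=+0
  edge (3, 16)→(16, 4): d=(13,-12) top-left  bias=+0
    (7,2)@(15, 5): e=[6,79,1] → X
    (8,2)@(17, 5): e=[-22,83,25] → .
    (6,3)@(13, 7): e=[18,65,3] → X
    (7,3)@(15, 7): e=[-10,69,27] → .
    (5,4)@(11, 9): e=[30,51,5] → X
    (7,4)@(15, 9): e=[-26,59,53] → .
    (4,5)@(9, 11): e=[42,37,7] → X
    (6,5)@(13, 11): e=[-14,45,55] → .
    (3,6)@(7, 13): e=[54,23,9] → X
    (5,6)@(11, 13): e=[-2,31,57] → .
    (2,7)@(5, 15): e=[66,9,11] → X
    (5,7)@(11, 15): e=[-18,21,83] → .
  covered (12 px):
    . . . . . . . . .
    . . . . . . . . .
    . . . . . . . X .
    . . . . . . X . .
    . . . . . X X . .
    . . . . X X . . .
    . . . X X . . . .
    . . X X X . . . .
    . . . X . . . . .
    . . . . . . . . .
T1:
  2·area = 23  (B↔C swapped to make it positive)
  edge (1, 13)→(14, 11): d=(13,-2) top-left  bias=+0
  edge (14, 11)→(6, 14): d=(-8,3) right/bottom  bias=-1
  edge (6, 14)→(1, 13): d=(-5,-1) top-left  bias=+0
    (0,6)@(1, 13): e=[0,23,0] → X  [on edge]
    (1,6)@(3, 13): e=[4,17,2] → X
    (2,6)@(5, 13): e=[8,11,4] → X
    (3,6)@(7, 13): e=[12,5,6] → X
    (4,6)@(9, 13): e=[16,-1,8] → .
    (0,7)@(1, 15): e=[26,7,-10] → .
    (1,7)@(3, 15): e=[30,1,-8] → .
    (2,7)@(5, 15): e=[34,-5,-6] → .
    (3,7)@(7, 15): e=[38,-11,-4] → .
    (5,7)@(11, 15): e=[46,-23,0] → .  [on edge]
  covered (4 px):
    . . . . . . . . .
    . . . . . . . . .
    . . . . . . . . .
    . . . . . . . . .
    . . . . . . . . .
    . . . . . . . . .
    X X X X . . . . .
    . . . . . . . . .
    . . . . . . . . .
    . . . . . . . . .
T2:
  2·area = 12
  edge (4, 8)→(2, 6): d=(-2,-2) top-left  bias=+0
  edge (2, 6)→(16, 14): d=(14,8) right/bottom  bias=-1
  edge (16, 14)→(4, 8): d=(-12,-6) top-left  bias=+0
    (0,2)@(1, 5): e=[0,-6,18] → .  [on edge]
    (1,3)@(3, 7): e=[0,6,6] → X  [on edge]
    (2,3)@(5, 7): e=[4,-10,18] → .
    (1,4)@(3, 9): e=[-4,34,-18] → .
    (2,4)@(5, 9): e=[0,18,-6] → .  [on edge]
    (3,4)@(7, 9): e=[4,2,6] → X
    (4,4)@(9, 9): e=[8,-14,18] → .
    (3,5)@(7, 11): e=[0,30,-18] → .  [on edge]
    (4,6)@(9, 13): e=[0,42,-30] → .  [on edge]
    (5,7)@(11, 15): e=[0,54,-42] → .  [on edge]
    (6,8)@(13, 17): e=[0,66,-54] → .  [on edge]
    (7,9)@(15, 19): e=[0,78,-66] → .  [on edge]
  covered (2 px):
    . . . . . . . . .
    . . . . . . . . .
    . . . . . . . . .
    . X . . . . . . .
    . . . X . . . . .
    . . . . . . . . .
    . . . . . . . . .
    . . . . . . . . .
    . . . . . . . . .
    . . . . . . . . .

Answer: 18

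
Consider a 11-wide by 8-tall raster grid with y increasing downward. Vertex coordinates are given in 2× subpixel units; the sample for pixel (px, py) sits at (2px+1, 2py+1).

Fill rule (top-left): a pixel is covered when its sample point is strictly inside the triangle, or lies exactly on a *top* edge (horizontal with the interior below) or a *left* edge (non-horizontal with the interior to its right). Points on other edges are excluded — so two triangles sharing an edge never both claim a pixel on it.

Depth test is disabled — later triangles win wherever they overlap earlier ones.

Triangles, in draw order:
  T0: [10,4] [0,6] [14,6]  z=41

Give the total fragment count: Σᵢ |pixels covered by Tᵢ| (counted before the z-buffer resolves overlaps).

T0:
  2·area = 28  (B↔C swapped to make it positive)
  edge (10, 4)→(14, 6): d=(4,2) right/bottom  bias=-1
  edge (14, 6)→(0, 6): d=(-14,0) right/bottom  bias=-1
  edge (0, 6)→(10, 4): d=(10,-2) top-left  bias=+0
    (7,1)@(15, 3): e=[-14,42,0] → ·  [on edge]
    (2,2)@(5, 5): e=[14,14,0] → █  [on edge]
    (3,2)@(7, 5): e=[10,14,4] → █
    (4,2)@(9, 5): e=[6,14,8] → █
    (5,2)@(11, 5): e=[2,14,12] → █
    (6,2)@(13, 5): e=[-2,14,16] → ·
    (2,3)@(5, 7): e=[22,-14,20] → ·
    (3,3)@(7, 7): e=[18,-14,24] → ·
    (4,3)@(9, 7): e=[14,-14,28] → ·
    (5,3)@(11, 7): e=[10,-14,32] → ·
  covered (4 px):
    · · · · · · · · · · ·
    · · · · · · · · · · ·
    · · █ █ █ █ · · · · ·
    · · · · · · · · · · ·
    · · · · · · · · · · ·
    · · · · · · · · · · ·
    · · · · · · · · · · ·
    · · · · · · · · · · ·

Answer: 4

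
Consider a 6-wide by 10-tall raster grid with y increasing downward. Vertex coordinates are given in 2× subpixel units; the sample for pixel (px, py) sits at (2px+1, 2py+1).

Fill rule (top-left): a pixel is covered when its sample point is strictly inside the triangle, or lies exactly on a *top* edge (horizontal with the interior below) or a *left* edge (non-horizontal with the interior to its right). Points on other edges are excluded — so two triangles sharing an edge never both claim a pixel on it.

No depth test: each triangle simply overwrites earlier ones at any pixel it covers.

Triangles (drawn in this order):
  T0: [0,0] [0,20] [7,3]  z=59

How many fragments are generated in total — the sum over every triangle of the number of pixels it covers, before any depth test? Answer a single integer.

T0:
  2·area = 140  (B↔C swapped to make it positive)
  edge (0, 0)→(7, 3): d=(7,3) right/bottom  bias=-1
  edge (7, 3)→(0, 20): d=(-7,17) right/bottom  bias=-1
  edge (0, 20)→(0, 0): d=(0,-20) top-left  bias=+0
    (0,0)@(1, 1): e=[4,116,20] → X
    (1,0)@(3, 1): e=[-2,82,60] → .
    (0,1)@(1, 3): e=[18,102,20] → X
    (1,1)@(3, 3): e=[12,68,60] → X
    (2,1)@(5, 3): e=[6,34,100] → X
    (3,1)@(7, 3): e=[0,0,140] → .  [on edge]
    (0,2)@(1, 5): e=[32,88,20] → X
    (3,2)@(7, 5): e=[14,-14,140] → .
    (0,3)@(1, 7): e=[46,74,20] → X
    (3,3)@(7, 7): e=[28,-28,140] → .
    (0,4)@(1, 9): e=[60,60,20] → X
    (2,4)@(5, 9): e=[48,-8,100] → .
  covered (17 px):
    X . . . . .
    X X X . . .
    X X X . . .
    X X X . . .
    X X . . . .
    X X . . . .
    X . . . . .
    X . . . . .
    X . . . . .
    . . . . . .

Answer: 17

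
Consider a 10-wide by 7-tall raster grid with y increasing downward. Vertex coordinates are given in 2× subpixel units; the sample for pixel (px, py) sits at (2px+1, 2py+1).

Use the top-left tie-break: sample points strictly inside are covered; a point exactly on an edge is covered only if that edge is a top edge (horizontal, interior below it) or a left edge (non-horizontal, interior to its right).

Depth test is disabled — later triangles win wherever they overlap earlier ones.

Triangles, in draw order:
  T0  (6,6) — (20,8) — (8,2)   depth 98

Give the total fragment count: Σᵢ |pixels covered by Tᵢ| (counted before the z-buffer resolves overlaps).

T0:
  2·area = 60  (B↔C swapped to make it positive)
  edge (6, 6)→(8, 2): d=(2,-4) top-left  bias=+0
  edge (8, 2)→(20, 8): d=(12,6) right/bottom  bias=-1
  edge (20, 8)→(6, 6): d=(-14,-2) top-left  bias=+0
    (4,1)@(9, 3): e=[6,6,48] → █
    (5,1)@(11, 3): e=[14,-6,52] → ·
    (3,2)@(7, 5): e=[2,42,16] → █
    (5,2)@(11, 5): e=[18,18,24] → █
    (6,2)@(13, 5): e=[26,6,28] → █
    (7,2)@(15, 5): e=[34,-6,32] → ·
    (3,3)@(7, 7): e=[6,66,-12] → ·
    (4,3)@(9, 7): e=[14,54,-8] → ·
    (5,3)@(11, 7): e=[22,42,-4] → ·
    (6,3)@(13, 7): e=[30,30,0] → █  [on edge]
    (7,3)@(15, 7): e=[38,18,4] → █
    (8,3)@(17, 7): e=[46,6,8] → █
  covered (8 px):
    · · · · · · · · · ·
    · · · · █ · · · · ·
    · · · █ █ █ █ · · ·
    · · · · · · █ █ █ ·
    · · · · · · · · · ·
    · · · · · · · · · ·
    · · · · · · · · · ·

Answer: 8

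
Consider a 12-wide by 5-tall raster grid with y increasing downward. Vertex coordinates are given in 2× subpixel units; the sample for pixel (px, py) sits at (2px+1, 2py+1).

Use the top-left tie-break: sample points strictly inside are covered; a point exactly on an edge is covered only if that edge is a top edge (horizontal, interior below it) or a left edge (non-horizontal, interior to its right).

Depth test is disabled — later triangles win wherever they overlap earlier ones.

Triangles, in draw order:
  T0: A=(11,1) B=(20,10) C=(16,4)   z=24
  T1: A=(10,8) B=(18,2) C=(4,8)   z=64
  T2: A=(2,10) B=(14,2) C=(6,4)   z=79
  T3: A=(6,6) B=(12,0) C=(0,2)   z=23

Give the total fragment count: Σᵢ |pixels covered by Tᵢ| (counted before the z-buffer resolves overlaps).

T0:
  2·area = 18  (B↔C swapped to make it positive)
  edge (11, 1)→(16, 4): d=(5,3) right/bottom  bias=-1
  edge (16, 4)→(20, 10): d=(4,6) right/bottom  bias=-1
  edge (20, 10)→(11, 1): d=(-9,-9) top-left  bias=+0
    (5,0)@(11, 1): e=[0,18,0] → ·  [on edge]
    (6,1)@(13, 3): e=[4,14,0] → #  [on edge]
    (7,1)@(15, 3): e=[-2,2,18] → ·
    (6,2)@(13, 5): e=[14,22,-18] → ·
    (7,2)@(15, 5): e=[8,10,0] → #  [on edge]
    (8,2)@(17, 5): e=[2,-2,18] → ·
    (7,3)@(15, 7): e=[18,18,-18] → ·
    (8,3)@(17, 7): e=[12,6,0] → #  [on edge]
    (9,3)@(19, 7): e=[6,-6,18] → ·
    (10,3)@(21, 7): e=[0,-18,36] → ·  [on edge]
    (8,4)@(17, 9): e=[22,14,-18] → ·
    (9,4)@(19, 9): e=[16,2,0] → #  [on edge]
  covered (4 px):
    · · · · · · · · · · · ·
    · · · · · · # · · · · ·
    · · · · · · · # · · · ·
    · · · · · · · · # · · ·
    · · · · · · · · · # · ·
T1:
  2·area = 36  (B↔C swapped to make it positive)
  edge (10, 8)→(4, 8): d=(-6,0) right/bottom  bias=-1
  edge (4, 8)→(18, 2): d=(14,-6) top-left  bias=+0
  edge (18, 2)→(10, 8): d=(-8,6) right/bottom  bias=-1
    (5,2)@(11, 5): e=[18,0,18] → #  [on edge]
    (6,2)@(13, 5): e=[18,12,6] → #
    (7,2)@(15, 5): e=[18,24,-6] → ·
    (3,3)@(7, 7): e=[6,4,26] → #
    (4,3)@(9, 7): e=[6,16,14] → #
    (6,3)@(13, 7): e=[6,40,-10] → ·
    (3,4)@(7, 9): e=[-6,32,10] → ·
    (4,4)@(9, 9): e=[-6,44,-2] → ·
    (5,4)@(11, 9): e=[-6,56,-14] → ·
  covered (5 px):
    · · · · · · · · · · · ·
    · · · · · · · · · · · ·
    · · · · · # # · · · · ·
    · · · # # # · · · · · ·
    · · · · · · · · · · · ·
T2:
  2·area = 40  (B↔C swapped to make it positive)
  edge (2, 10)→(6, 4): d=(4,-6) top-left  bias=+0
  edge (6, 4)→(14, 2): d=(8,-2) top-left  bias=+0
  edge (14, 2)→(2, 10): d=(-12,8) right/bottom  bias=-1
    (5,1)@(11, 3): e=[26,2,12] → #
    (6,1)@(13, 3): e=[38,6,-4] → ·
    (3,2)@(7, 5): e=[10,10,20] → #
    (4,2)@(9, 5): e=[22,14,4] → #
    (5,2)@(11, 5): e=[34,18,-12] → ·
    (2,3)@(5, 7): e=[6,22,12] → #
    (3,3)@(7, 7): e=[18,26,-4] → ·
    (4,3)@(9, 7): e=[30,30,-20] → ·
    (1,4)@(3, 9): e=[2,34,4] → #
    (2,4)@(5, 9): e=[14,38,-12] → ·
  covered (5 px):
    · · · · · · · · · · · ·
    · · · · · # · · · · · ·
    · · · # # · · · · · · ·
    · · # · · · · · · · · ·
    · # · · · · · · · · · ·
T3:
  2·area = 60  (B↔C swapped to make it positive)
  edge (6, 6)→(0, 2): d=(-6,-4) top-left  bias=+0
  edge (0, 2)→(12, 0): d=(12,-2) top-left  bias=+0
  edge (12, 0)→(6, 6): d=(-6,6) right/bottom  bias=-1
    (3,0)@(7, 1): e=[34,2,24] → #
    (4,0)@(9, 1): e=[42,6,12] → #
    (5,0)@(11, 1): e=[50,10,0] → ·  [on edge]
    (1,1)@(3, 3): e=[6,18,36] → #
    (2,1)@(5, 3): e=[14,22,24] → #
    (4,1)@(9, 3): e=[30,30,0] → ·  [on edge]
    (1,2)@(3, 5): e=[-6,42,24] → ·
    (2,2)@(5, 5): e=[2,46,12] → #
    (3,2)@(7, 5): e=[10,50,0] → ·  [on edge]
    (2,3)@(5, 7): e=[-10,70,0] → ·  [on edge]
    (1,4)@(3, 9): e=[-30,90,0] → ·  [on edge]
  covered (6 px):
    · · · # # · · · · · · ·
    · # # # · · · · · · · ·
    · · # · · · · · · · · ·
    · · · · · · · · · · · ·
    · · · · · · · · · · · ·

Answer: 20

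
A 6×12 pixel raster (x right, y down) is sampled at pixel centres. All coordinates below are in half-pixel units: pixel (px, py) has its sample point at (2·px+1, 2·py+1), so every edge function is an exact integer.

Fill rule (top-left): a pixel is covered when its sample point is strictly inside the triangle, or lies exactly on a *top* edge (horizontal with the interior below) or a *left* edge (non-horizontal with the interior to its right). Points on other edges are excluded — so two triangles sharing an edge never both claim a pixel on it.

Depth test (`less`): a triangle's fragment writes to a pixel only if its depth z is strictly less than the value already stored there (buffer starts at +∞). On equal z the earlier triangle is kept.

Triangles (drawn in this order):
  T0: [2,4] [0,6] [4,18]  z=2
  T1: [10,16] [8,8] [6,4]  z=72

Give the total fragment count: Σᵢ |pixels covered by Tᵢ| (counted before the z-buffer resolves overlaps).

T0:
  2·area = 32  (B↔C swapped to make it positive)
  edge (2, 4)→(4, 18): d=(2,14) right/bottom  bias=-1
  edge (4, 18)→(0, 6): d=(-4,-12) top-left  bias=+0
  edge (0, 6)→(2, 4): d=(2,-2) top-left  bias=+0
    (2,0)@(5, 1): e=[-48,80,0] → .  [on edge]
    (1,1)@(3, 3): e=[-16,48,0] → .  [on edge]
    (0,2)@(1, 5): e=[16,16,0] → X  [on edge]
    (1,2)@(3, 5): e=[-12,40,4] → .
    (0,3)@(1, 7): e=[20,8,4] → X
    (1,3)@(3, 7): e=[-8,32,8] → .
    (0,4)@(1, 9): e=[24,0,8] → X  [on edge]
    (1,4)@(3, 9): e=[-4,24,12] → .
    (0,5)@(1, 11): e=[28,-8,12] → .
    (1,5)@(3, 11): e=[0,16,16] → .  [on edge]
    (1,6)@(3, 13): e=[4,8,20] → X
    (2,6)@(5, 13): e=[-24,32,24] → .
    (1,7)@(3, 15): e=[8,0,24] → X  [on edge]
    (2,10)@(5, 21): e=[-8,0,40] → .  [on edge]
  covered (5 px):
    . . . . . .
    . . . . . .
    X . . . . .
    X . . . . .
    X . . . . .
    . . . . . .
    . X . . . .
    . X . . . .
    . . . . . .
    . . . . . .
    . . . . . .
    . . . . . .
T1:
  2·area = 8  (B↔C swapped to make it positive)
  edge (10, 16)→(6, 4): d=(-4,-12) top-left  bias=+0
  edge (6, 4)→(8, 8): d=(2,4) right/bottom  bias=-1
  edge (8, 8)→(10, 16): d=(2,8) right/bottom  bias=-1
    (2,0)@(5, 1): e=[0,-2,10] → .  [on edge]
    (3,3)@(7, 7): e=[0,2,6] → X  [on edge]
    (4,3)@(9, 7): e=[24,-6,-10] → .
    (3,4)@(7, 9): e=[-8,6,10] → .
    (4,6)@(9, 13): e=[0,6,2] → X  [on edge]
    (5,6)@(11, 13): e=[24,-2,-14] → .
    (4,7)@(9, 15): e=[-8,10,6] → .
    (5,9)@(11, 19): e=[0,10,-2] → .  [on edge]
  covered (2 px):
    . . . . . .
    . . . . . .
    . . . . . .
    . . . X . .
    . . . . . .
    . . . . . .
    . . . . X .
    . . . . . .
    . . . . . .
    . . . . . .
    . . . . . .
    . . . . . .

Final: 7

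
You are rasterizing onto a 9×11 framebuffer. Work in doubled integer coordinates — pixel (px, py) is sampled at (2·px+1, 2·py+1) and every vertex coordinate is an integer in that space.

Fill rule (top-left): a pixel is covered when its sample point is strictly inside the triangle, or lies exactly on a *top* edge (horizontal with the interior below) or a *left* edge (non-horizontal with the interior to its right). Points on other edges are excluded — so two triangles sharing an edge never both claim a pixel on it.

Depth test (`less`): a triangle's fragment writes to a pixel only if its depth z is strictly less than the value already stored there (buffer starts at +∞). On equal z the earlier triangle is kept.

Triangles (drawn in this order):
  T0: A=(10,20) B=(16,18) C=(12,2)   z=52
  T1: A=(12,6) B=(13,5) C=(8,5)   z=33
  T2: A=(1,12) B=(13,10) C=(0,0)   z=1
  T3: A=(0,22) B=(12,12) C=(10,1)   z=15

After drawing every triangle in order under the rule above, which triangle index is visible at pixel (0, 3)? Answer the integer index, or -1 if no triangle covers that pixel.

T0:
  2·area = 104  (B↔C swapped to make it positive)
  edge (10, 20)→(12, 2): d=(2,-18) top-left  bias=+0
  edge (12, 2)→(16, 18): d=(4,16) right/bottom  bias=-1
  edge (16, 18)→(10, 20): d=(-6,2) right/bottom  bias=-1
    (6,3)@(13, 7): e=[28,4,72] → █
    (7,3)@(15, 7): e=[64,-28,68] → ·
    (6,4)@(13, 9): e=[32,12,60] → █
    (7,4)@(15, 9): e=[68,-20,56] → ·
    (5,5)@(11, 11): e=[0,52,52] → █  [on edge]
    (7,5)@(15, 11): e=[72,-12,44] → ·
    (5,6)@(11, 13): e=[4,60,40] → █
    (7,6)@(15, 13): e=[76,-4,32] → ·
    (5,7)@(11, 15): e=[8,68,28] → █
    (7,7)@(15, 15): e=[80,4,20] → █
    (8,7)@(17, 15): e=[116,-28,16] → ·
    (5,8)@(11, 17): e=[12,76,16] → █
    (6,9)@(13, 19): e=[52,52,0] → ·  [on edge]
    (3,10)@(7, 21): e=[-52,156,0] → ·  [on edge]
  covered (13 px):
    · · · · · · · · ·
    · · · · · · · · ·
    · · · · · · · · ·
    · · · · · · █ · ·
    · · · · · · █ · ·
    · · · · · █ █ · ·
    · · · · · █ █ · ·
    · · · · · █ █ █ ·
    · · · · · █ █ █ ·
    · · · · · █ · · ·
    · · · · · · · · ·
T1:
  2·area = 5  (B↔C swapped to make it positive)
  edge (12, 6)→(8, 5): d=(-4,-1) top-left  bias=+0
  edge (8, 5)→(13, 5): d=(5,0) top-left  bias=+0
  edge (13, 5)→(12, 6): d=(-1,1) right/bottom  bias=-1
    (8,0)@(17, 1): e=[25,-20,0] → ·  [on edge]
    (7,1)@(15, 3): e=[15,-10,0] → ·  [on edge]
    (0,2)@(1, 5): e=[-7,0,12] → ·  [on edge]
    (1,2)@(3, 5): e=[-5,0,10] → ·  [on edge]
    (2,2)@(5, 5): e=[-3,0,8] → ·  [on edge]
    (3,2)@(7, 5): e=[-1,0,6] → ·  [on edge]
    (4,2)@(9, 5): e=[1,0,4] → █  [on edge]
    (5,2)@(11, 5): e=[3,0,2] → █  [on edge]
    (6,2)@(13, 5): e=[5,0,0] → ·  [on edge]
    (7,2)@(15, 5): e=[7,0,-2] → ·  [on edge]
    (8,2)@(17, 5): e=[9,0,-4] → ·  [on edge]
    (4,3)@(9, 7): e=[-7,10,2] → ·
    (5,3)@(11, 7): e=[-5,10,0] → ·  [on edge]
    (4,4)@(9, 9): e=[-15,20,0] → ·  [on edge]
    (3,5)@(7, 11): e=[-25,30,0] → ·  [on edge]
    (2,6)@(5, 13): e=[-35,40,0] → ·  [on edge]
    (1,7)@(3, 15): e=[-45,50,0] → ·  [on edge]
    (0,8)@(1, 17): e=[-55,60,0] → ·  [on edge]
  covered (2 px):
    · · · · · · · · ·
    · · · · · · · · ·
    · · · · █ █ · · ·
    · · · · · · · · ·
    · · · · · · · · ·
    · · · · · · · · ·
    · · · · · · · · ·
    · · · · · · · · ·
    · · · · · · · · ·
    · · · · · · · · ·
    · · · · · · · · ·
T2:
  2·area = 146  (B↔C swapped to make it positive)
  edge (1, 12)→(0, 0): d=(-1,-12) top-left  bias=+0
  edge (0, 0)→(13, 10): d=(13,10) right/bottom  bias=-1
  edge (13, 10)→(1, 12): d=(-12,2) right/bottom  bias=-1
    (0,0)@(1, 1): e=[11,3,132] → █
    (1,0)@(3, 1): e=[35,-17,128] → ·
    (0,1)@(1, 3): e=[9,29,108] → █
    (1,1)@(3, 3): e=[33,9,104] → █
    (2,1)@(5, 3): e=[57,-11,100] → ·
    (0,2)@(1, 5): e=[7,55,84] → █
    (2,2)@(5, 5): e=[55,15,76] → █
    (3,2)@(7, 5): e=[79,-5,72] → ·
    (0,3)@(1, 7): e=[5,81,60] → █
    (3,3)@(7, 7): e=[77,21,48] → █
    (4,3)@(9, 7): e=[101,1,44] → █
    (5,3)@(11, 7): e=[125,-19,40] → ·
    (3,5)@(7, 11): e=[73,73,0] → ·  [on edge]
  covered (20 px):
    █ · · · · · · · ·
    █ █ · · · · · · ·
    █ █ █ · · · · · ·
    █ █ █ █ █ · · · ·
    █ █ █ █ █ █ · · ·
    █ █ █ · · · · · ·
    · · · · · · · · ·
    · · · · · · · · ·
    · · · · · · · · ·
    · · · · · · · · ·
    · · · · · · · · ·
T3:
  2·area = 152  (B↔C swapped to make it positive)
  edge (0, 22)→(10, 1): d=(10,-21) top-left  bias=+0
  edge (10, 1)→(12, 12): d=(2,11) right/bottom  bias=-1
  edge (12, 12)→(0, 22): d=(-12,10) right/bottom  bias=-1
    (4,2)@(9, 5): e=[19,19,114] → █
    (5,2)@(11, 5): e=[61,-3,94] → ·
    (4,3)@(9, 7): e=[39,23,90] → █
    (5,3)@(11, 7): e=[81,1,70] → █
    (6,3)@(13, 7): e=[123,-21,50] → ·
    (3,4)@(7, 9): e=[17,49,86] → █
    (6,4)@(13, 9): e=[143,-17,26] → ·
    (3,5)@(7, 11): e=[37,53,62] → █
    (6,5)@(13, 11): e=[163,-13,2] → ·
    (2,6)@(5, 13): e=[15,79,58] → █
    (5,6)@(11, 13): e=[141,13,-2] → ·
    (2,7)@(5, 15): e=[35,83,34] → █
  covered (18 px):
    · · · · · · · · ·
    · · · · · · · · ·
    · · · · █ · · · ·
    · · · · █ █ · · ·
    · · · █ █ █ · · ·
    · · · █ █ █ · · ·
    · · █ █ █ · · · ·
    · · █ █ · · · · ·
    · █ █ · · · · · ·
    · █ · · · · · · ·
    █ · · · · · · · ·

Z-buffer (winner per pixel, '.' = empty):
  2 . . . . . . . .
  2 2 . . . . . . .
  2 2 2 . 3 1 . . .
  2 2 2 2 2 3 0 . .
  2 2 2 2 2 2 0 . .
  2 2 2 3 3 3 0 . .
  . . 3 3 3 0 0 . .
  . . 3 3 . 0 0 0 .
  . 3 3 . . 0 0 0 .
  . 3 . . . 0 . . .
  3 . . . . . . . .

Final: 2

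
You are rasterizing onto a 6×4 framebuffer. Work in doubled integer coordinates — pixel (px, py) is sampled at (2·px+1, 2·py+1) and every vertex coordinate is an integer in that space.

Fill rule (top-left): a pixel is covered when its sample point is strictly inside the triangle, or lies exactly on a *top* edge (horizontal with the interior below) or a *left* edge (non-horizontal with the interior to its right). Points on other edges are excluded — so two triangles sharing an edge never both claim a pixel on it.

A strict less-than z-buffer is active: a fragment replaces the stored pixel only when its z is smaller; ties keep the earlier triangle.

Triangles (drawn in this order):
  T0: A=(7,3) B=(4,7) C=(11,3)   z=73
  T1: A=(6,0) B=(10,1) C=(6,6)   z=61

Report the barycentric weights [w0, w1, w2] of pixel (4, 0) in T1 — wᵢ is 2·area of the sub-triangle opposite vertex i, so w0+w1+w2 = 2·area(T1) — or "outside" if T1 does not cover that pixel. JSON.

T0:
  2·area = 16  (B↔C swapped to make it positive)
  edge (7, 3)→(11, 3): d=(4,0) top-left  bias=+0
  edge (11, 3)→(4, 7): d=(-7,4) right/bottom  bias=-1
  edge (4, 7)→(7, 3): d=(3,-4) top-left  bias=+0
    (0,1)@(1, 3): e=[0,40,-24] → ·  [on edge]
    (1,1)@(3, 3): e=[0,32,-16] → ·  [on edge]
    (2,1)@(5, 3): e=[0,24,-8] → ·  [on edge]
    (3,1)@(7, 3): e=[0,16,0] → #  [on edge]
    (4,1)@(9, 3): e=[0,8,8] → #  [on edge]
    (5,1)@(11, 3): e=[0,0,16] → ·  [on edge]
    (3,2)@(7, 5): e=[8,2,6] → #
    (4,2)@(9, 5): e=[8,-6,14] → ·
    (3,3)@(7, 7): e=[16,-12,12] → ·
  covered (3 px):
    · · · · · ·
    · · · # # ·
    · · · # · ·
    · · · · · ·
T1:
  2·area = 24
  edge (6, 0)→(10, 1): d=(4,1) right/bottom  bias=-1
  edge (10, 1)→(6, 6): d=(-4,5) right/bottom  bias=-1
  edge (6, 6)→(6, 0): d=(0,-6) top-left  bias=+0
    (3,0)@(7, 1): e=[3,15,6] → #
    (4,0)@(9, 1): e=[1,5,18] → #
    (5,0)@(11, 1): e=[-1,-5,30] → ·
    (3,1)@(7, 3): e=[11,7,6] → #
    (4,1)@(9, 3): e=[9,-3,18] → ·
    (3,2)@(7, 5): e=[19,-1,6] → ·
  covered (3 px):
    · · · # # ·
    · · · # · ·
    · · · · · ·
    · · · · · ·

Final: [5,18,1]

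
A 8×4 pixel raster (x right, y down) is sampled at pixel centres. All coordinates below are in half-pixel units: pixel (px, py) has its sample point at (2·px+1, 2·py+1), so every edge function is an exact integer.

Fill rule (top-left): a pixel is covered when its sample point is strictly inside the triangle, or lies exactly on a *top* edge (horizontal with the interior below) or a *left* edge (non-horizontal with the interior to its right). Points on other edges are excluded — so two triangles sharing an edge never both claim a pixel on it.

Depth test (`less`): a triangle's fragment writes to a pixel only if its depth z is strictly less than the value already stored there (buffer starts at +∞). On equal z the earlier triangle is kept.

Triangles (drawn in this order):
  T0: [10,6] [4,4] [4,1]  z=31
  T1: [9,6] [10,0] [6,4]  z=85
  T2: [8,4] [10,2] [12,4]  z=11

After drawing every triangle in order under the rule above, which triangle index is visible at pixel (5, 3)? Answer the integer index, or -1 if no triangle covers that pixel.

T0:
  2·area = 18
  edge (10, 6)→(4, 4): d=(-6,-2) top-left  bias=+0
  edge (4, 4)→(4, 1): d=(0,-3) top-left  bias=+0
  edge (4, 1)→(10, 6): d=(6,5) right/bottom  bias=-1
    (0,1)@(1, 3): e=[0,-9,27] → ·  [on edge]
    (2,1)@(5, 3): e=[8,3,7] → █
    (3,1)@(7, 3): e=[12,9,-3] → ·
    (2,2)@(5, 5): e=[-4,3,19] → ·
    (3,2)@(7, 5): e=[0,9,9] → █  [on edge]
    (4,2)@(9, 5): e=[4,15,-1] → ·
    (3,3)@(7, 7): e=[-12,9,21] → ·
    (6,3)@(13, 7): e=[0,27,-9] → ·  [on edge]
  covered (2 px):
    · · · · · · · ·
    · · █ · · · · ·
    · · · █ · · · ·
    · · · · · · · ·
T1:
  2·area = 20  (B↔C swapped to make it positive)
  edge (9, 6)→(6, 4): d=(-3,-2) top-left  bias=+0
  edge (6, 4)→(10, 0): d=(4,-4) top-left  bias=+0
  edge (10, 0)→(9, 6): d=(-1,6) right/bottom  bias=-1
    (4,0)@(9, 1): e=[15,0,5] → █  [on edge]
    (5,0)@(11, 1): e=[19,8,-7] → ·
    (3,1)@(7, 3): e=[5,0,15] → █  [on edge]
    (5,1)@(11, 3): e=[13,16,-9] → ·
    (2,2)@(5, 5): e=[-5,0,25] → ·  [on edge]
    (3,2)@(7, 5): e=[-1,8,13] → ·
    (4,2)@(9, 5): e=[3,16,1] → █
    (5,2)@(11, 5): e=[7,24,-11] → ·
    (1,3)@(3, 7): e=[-15,0,35] → ·  [on edge]
    (4,3)@(9, 7): e=[-3,24,-1] → ·
  covered (4 px):
    · · · · █ · · ·
    · · · █ █ · · ·
    · · · · █ · · ·
    · · · · · · · ·
T2:
  2·area = 8
  edge (8, 4)→(10, 2): d=(2,-2) top-left  bias=+0
  edge (10, 2)→(12, 4): d=(2,2) right/bottom  bias=-1
  edge (12, 4)→(8, 4): d=(-4,0) right/bottom  bias=-1
    (4,0)@(9, 1): e=[-4,0,12] → ·  [on edge]
    (5,0)@(11, 1): e=[0,-4,12] → ·  [on edge]
    (4,1)@(9, 3): e=[0,4,4] → █  [on edge]
    (5,1)@(11, 3): e=[4,0,4] → ·  [on edge]
    (3,2)@(7, 5): e=[0,12,-4] → ·  [on edge]
    (4,2)@(9, 5): e=[4,8,-4] → ·
    (6,2)@(13, 5): e=[12,0,-4] → ·  [on edge]
    (2,3)@(5, 7): e=[0,20,-12] → ·  [on edge]
    (7,3)@(15, 7): e=[20,0,-12] → ·  [on edge]
  covered (1 px):
    · · · · · · · ·
    · · · · █ · · ·
    · · · · · · · ·
    · · · · · · · ·

Z-buffer (winner per pixel, '.' = empty):
  . . . . 1 . . .
  . . 0 1 2 . . .
  . . . 0 1 . . .
  . . . . . . . .

Result: -1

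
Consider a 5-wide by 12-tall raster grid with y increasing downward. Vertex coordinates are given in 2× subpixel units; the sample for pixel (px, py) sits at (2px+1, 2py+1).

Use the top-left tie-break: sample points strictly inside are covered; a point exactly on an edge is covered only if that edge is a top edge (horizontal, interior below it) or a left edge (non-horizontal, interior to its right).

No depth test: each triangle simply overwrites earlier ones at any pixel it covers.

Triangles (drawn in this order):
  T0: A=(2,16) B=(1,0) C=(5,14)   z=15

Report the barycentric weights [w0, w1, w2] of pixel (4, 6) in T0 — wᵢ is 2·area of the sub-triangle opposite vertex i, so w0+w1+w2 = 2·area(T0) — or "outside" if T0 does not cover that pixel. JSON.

T0:
  2·area = 50
  edge (2, 16)→(1, 0): d=(-1,-16) top-left  bias=+0
  edge (1, 0)→(5, 14): d=(4,14) right/bottom  bias=-1
  edge (5, 14)→(2, 16): d=(-3,2) right/bottom  bias=-1
    (1,3)@(3, 7): e=[25,0,25] → ·  [on edge]
    (1,4)@(3, 9): e=[23,8,19] → █
    (2,4)@(5, 9): e=[55,-20,15] → ·
    (1,5)@(3, 11): e=[21,16,13] → █
    (2,5)@(5, 11): e=[53,-12,9] → ·
    (1,6)@(3, 13): e=[19,24,7] → █
    (2,6)@(5, 13): e=[51,-4,3] → ·
    (1,7)@(3, 15): e=[17,32,1] → █
    (2,7)@(5, 15): e=[49,4,-3] → ·
    (1,8)@(3, 17): e=[15,40,-5] → ·
    (3,10)@(7, 21): e=[75,0,-25] → ·  [on edge]
  covered (4 px):
    · · · · ·
    · · · · ·
    · · · · ·
    · · · · ·
    · █ · · ·
    · █ · · ·
    · █ · · ·
    · █ · · ·
    · · · · ·
    · · · · ·
    · · · · ·
    · · · · ·

Final: "outside"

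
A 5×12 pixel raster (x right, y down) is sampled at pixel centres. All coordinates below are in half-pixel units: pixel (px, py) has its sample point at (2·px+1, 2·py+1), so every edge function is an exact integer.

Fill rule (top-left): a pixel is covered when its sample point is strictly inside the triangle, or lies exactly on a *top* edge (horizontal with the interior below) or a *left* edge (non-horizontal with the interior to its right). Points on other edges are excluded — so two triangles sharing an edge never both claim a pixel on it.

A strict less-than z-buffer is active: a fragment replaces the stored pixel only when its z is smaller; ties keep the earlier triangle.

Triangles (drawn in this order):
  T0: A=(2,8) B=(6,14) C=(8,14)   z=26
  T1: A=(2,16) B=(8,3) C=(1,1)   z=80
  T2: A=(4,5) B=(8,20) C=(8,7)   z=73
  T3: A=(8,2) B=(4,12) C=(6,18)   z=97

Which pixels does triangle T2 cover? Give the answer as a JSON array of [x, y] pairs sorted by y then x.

T0:
  2·area = 12  (B↔C swapped to make it positive)
  edge (2, 8)→(8, 14): d=(6,6) right/bottom  bias=-1
  edge (8, 14)→(6, 14): d=(-2,0) right/bottom  bias=-1
  edge (6, 14)→(2, 8): d=(-4,-6) top-left  bias=+0
    (0,3)@(1, 7): e=[0,14,-2] → .  [on edge]
    (1,4)@(3, 9): e=[0,10,2] → .  [on edge]
    (2,5)@(5, 11): e=[0,6,6] → .  [on edge]
    (3,6)@(7, 13): e=[0,2,10] → .  [on edge]
    (4,7)@(9, 15): e=[0,-2,14] → .  [on edge]
  covered (0 px):
    . . . . .
    . . . . .
    . . . . .
    . . . . .
    . . . . .
    . . . . .
    . . . . .
    . . . . .
    . . . . .
    . . . . .
    . . . . .
    . . . . .
T1:
  2·area = 103  (B↔C swapped to make it positive)
  edge (2, 16)→(1, 1): d=(-1,-15) top-left  bias=+0
  edge (1, 1)→(8, 3): d=(7,2) right/bottom  bias=-1
  edge (8, 3)→(2, 16): d=(-6,13) right/bottom  bias=-1
    (0,0)@(1, 1): e=[0,0,103] → .  [on edge]
    (1,1)@(3, 3): e=[28,10,65] → X
    (2,1)@(5, 3): e=[58,6,39] → X
    (3,1)@(7, 3): e=[88,2,13] → X
    (4,1)@(9, 3): e=[118,-2,-13] → .
    (1,2)@(3, 5): e=[26,24,53] → X
    (4,2)@(9, 5): e=[116,12,-25] → .
    (1,3)@(3, 7): e=[24,38,41] → X
    (3,3)@(7, 7): e=[84,30,-11] → .
    (1,4)@(3, 9): e=[22,52,29] → X
    (3,4)@(7, 9): e=[82,44,-23] → .
    (1,5)@(3, 11): e=[20,66,17] → X
  covered (12 px):
    . . . . .
    . X X X .
    . X X X .
    . X X . .
    . X X . .
    . X . . .
    . X . . .
    . . . . .
    . . . . .
    . . . . .
    . . . . .
    . . . . .
T2:
  2·area = 52  (B↔C swapped to make it positive)
  edge (4, 5)→(8, 7): d=(4,2) right/bottom  bias=-1
  edge (8, 7)→(8, 20): d=(0,13) right/bottom  bias=-1
  edge (8, 20)→(4, 5): d=(-4,-15) top-left  bias=+0
    (2,3)@(5, 7): e=[6,39,7] → X
    (3,3)@(7, 7): e=[2,13,37] → X
    (4,3)@(9, 7): e=[-2,-13,67] → .
    (2,4)@(5, 9): e=[14,39,-1] → .
    (3,4)@(7, 9): e=[10,13,29] → X
    (4,4)@(9, 9): e=[6,-13,59] → .
    (3,5)@(7, 11): e=[18,13,21] → X
    (4,5)@(9, 11): e=[14,-13,51] → .
    (3,6)@(7, 13): e=[26,13,13] → X
    (4,6)@(9, 13): e=[22,-13,43] → .
    (3,7)@(7, 15): e=[34,13,5] → X
    (4,7)@(9, 15): e=[30,-13,35] → .
  covered (6 px):
    . . . . .
    . . . . .
    . . . . .
    . . X X .
    . . . X .
    . . . X .
    . . . X .
    . . . X .
    . . . . .
    . . . . .
    . . . . .
    . . . . .
T3:
  2·area = 44  (B↔C swapped to make it positive)
  edge (8, 2)→(6, 18): d=(-2,16) right/bottom  bias=-1
  edge (6, 18)→(4, 12): d=(-2,-6) top-left  bias=+0
  edge (4, 12)→(8, 2): d=(4,-10) top-left  bias=+0
    (0,1)@(1, 3): e=[110,0,-66] → .  [on edge]
    (3,2)@(7, 5): e=[10,32,2] → X
    (4,2)@(9, 5): e=[-22,44,22] → .
    (3,3)@(7, 7): e=[6,28,10] → X
    (4,3)@(9, 7): e=[-26,40,30] → .
    (1,4)@(3, 9): e=[66,0,-22] → .  [on edge]
    (3,4)@(7, 9): e=[2,24,18] → X
    (4,4)@(9, 9): e=[-30,36,38] → .
    (2,5)@(5, 11): e=[30,8,6] → X
    (3,5)@(7, 11): e=[-2,20,26] → .
    (2,6)@(5, 13): e=[26,4,14] → X
    (3,6)@(7, 13): e=[-6,16,34] → .
    (2,7)@(5, 15): e=[22,0,22] → X  [on edge]
    (3,10)@(7, 21): e=[-22,0,66] → .  [on edge]
  covered (6 px):
    . . . . .
    . . . . .
    . . . X .
    . . . X .
    . . . X .
    . . X . .
    . . X . .
    . . X . .
    . . . . .
    . . . . .
    . . . . .
    . . . . .

Result: [[2,3],[3,3],[3,4],[3,5],[3,6],[3,7]]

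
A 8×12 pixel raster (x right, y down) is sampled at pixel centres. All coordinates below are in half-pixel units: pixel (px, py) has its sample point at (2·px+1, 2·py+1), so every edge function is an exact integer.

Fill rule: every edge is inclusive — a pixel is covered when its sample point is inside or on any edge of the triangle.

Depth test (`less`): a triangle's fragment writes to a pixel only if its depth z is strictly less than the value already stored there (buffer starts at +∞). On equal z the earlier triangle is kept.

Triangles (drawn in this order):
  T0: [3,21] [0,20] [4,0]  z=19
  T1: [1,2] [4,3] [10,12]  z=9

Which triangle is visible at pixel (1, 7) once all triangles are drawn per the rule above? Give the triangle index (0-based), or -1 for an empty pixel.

T0:
  2·area = 64
  edge (3, 21)→(0, 20): d=(-3,-1) inclusive
  edge (0, 20)→(4, 0): d=(4,-20) inclusive
  edge (4, 0)→(3, 21): d=(-1,21) inclusive
    (1,2)@(3, 5): e=[48,0,16] → #  [on edge]
    (2,2)@(5, 5): e=[50,40,-26] → ·
    (1,3)@(3, 7): e=[42,8,14] → #
    (2,3)@(5, 7): e=[44,48,-28] → ·
    (1,4)@(3, 9): e=[36,16,12] → #
    (2,4)@(5, 9): e=[38,56,-30] → ·
    (1,5)@(3, 11): e=[30,24,10] → #
    (2,5)@(5, 11): e=[32,64,-32] → ·
    (1,6)@(3, 13): e=[24,32,8] → #
    (2,6)@(5, 13): e=[26,72,-34] → ·
    (0,7)@(1, 15): e=[16,0,48] → #  [on edge]
    (2,7)@(5, 15): e=[20,80,-36] → ·
    (1,10)@(3, 21): e=[0,64,0] → #  [on edge]
    (4,11)@(9, 23): e=[0,192,-128] → ·  [on edge]
  covered (12 px):
    · · · · · · · ·
    · · · · · · · ·
    · # · · · · · ·
    · # · · · · · ·
    · # · · · · · ·
    · # · · · · · ·
    · # · · · · · ·
    # # · · · · · ·
    # # · · · · · ·
    # # · · · · · ·
    · # · · · · · ·
    · · · · · · · ·
T1:
  2·area = 21
  edge (1, 2)→(4, 3): d=(3,1) inclusive
  edge (4, 3)→(10, 12): d=(6,9) inclusive
  edge (10, 12)→(1, 2): d=(-9,-10) inclusive
    (1,1)@(3, 3): e=[1,9,11] → #
    (2,1)@(5, 3): e=[-1,-9,31] → ·
    (1,2)@(3, 5): e=[7,21,-7] → ·
    (2,2)@(5, 5): e=[5,3,13] → #
    (3,2)@(7, 5): e=[3,-15,33] → ·
    (2,3)@(5, 7): e=[11,15,-5] → ·
  covered (2 px):
    · · · · · · · ·
    · # · · · · · ·
    · · # · · · · ·
    · · · · · · · ·
    · · · · · · · ·
    · · · · · · · ·
    · · · · · · · ·
    · · · · · · · ·
    · · · · · · · ·
    · · · · · · · ·
    · · · · · · · ·
    · · · · · · · ·

Z-buffer (winner per pixel, '.' = empty):
  . . . . . . . .
  . 1 . . . . . .
  . 0 1 . . . . .
  . 0 . . . . . .
  . 0 . . . . . .
  . 0 . . . . . .
  . 0 . . . . . .
  0 0 . . . . . .
  0 0 . . . . . .
  0 0 . . . . . .
  . 0 . . . . . .
  . . . . . . . .

Answer: 0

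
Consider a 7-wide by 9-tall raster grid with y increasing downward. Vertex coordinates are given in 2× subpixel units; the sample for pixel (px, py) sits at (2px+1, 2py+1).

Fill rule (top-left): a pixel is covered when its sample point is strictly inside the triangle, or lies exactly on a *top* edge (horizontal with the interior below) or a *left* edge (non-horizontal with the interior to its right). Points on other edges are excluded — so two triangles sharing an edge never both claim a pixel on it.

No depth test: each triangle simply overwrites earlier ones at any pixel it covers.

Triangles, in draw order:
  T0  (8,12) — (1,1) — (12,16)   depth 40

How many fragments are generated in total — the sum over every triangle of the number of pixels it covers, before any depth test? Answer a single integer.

T0:
  2·area = 16
  edge (8, 12)→(1, 1): d=(-7,-11) top-left  bias=+0
  edge (1, 1)→(12, 16): d=(11,15) right/bottom  bias=-1
  edge (12, 16)→(8, 12): d=(-4,-4) top-left  bias=+0
    (0,0)@(1, 1): e=[0,0,16] → ·  [on edge]
    (0,2)@(1, 5): e=[-28,44,0] → ·  [on edge]
    (1,3)@(3, 7): e=[-20,36,0] → ·  [on edge]
    (2,3)@(5, 7): e=[2,6,8] → #
    (3,3)@(7, 7): e=[24,-24,16] → ·
    (2,4)@(5, 9): e=[-12,28,0] → ·  [on edge]
    (3,5)@(7, 11): e=[-4,20,0] → ·  [on edge]
    (4,6)@(9, 13): e=[4,12,0] → #  [on edge]
    (5,6)@(11, 13): e=[26,-18,8] → ·
    (4,7)@(9, 15): e=[-10,34,-8] → ·
    (5,7)@(11, 15): e=[12,4,0] → #  [on edge]
    (6,7)@(13, 15): e=[34,-26,8] → ·
    (6,8)@(13, 17): e=[20,-4,0] → ·  [on edge]
  covered (3 px):
    · · · · · · ·
    · · · · · · ·
    · · · · · · ·
    · · # · · · ·
    · · · · · · ·
    · · · · · · ·
    · · · · # · ·
    · · · · · # ·
    · · · · · · ·

Answer: 3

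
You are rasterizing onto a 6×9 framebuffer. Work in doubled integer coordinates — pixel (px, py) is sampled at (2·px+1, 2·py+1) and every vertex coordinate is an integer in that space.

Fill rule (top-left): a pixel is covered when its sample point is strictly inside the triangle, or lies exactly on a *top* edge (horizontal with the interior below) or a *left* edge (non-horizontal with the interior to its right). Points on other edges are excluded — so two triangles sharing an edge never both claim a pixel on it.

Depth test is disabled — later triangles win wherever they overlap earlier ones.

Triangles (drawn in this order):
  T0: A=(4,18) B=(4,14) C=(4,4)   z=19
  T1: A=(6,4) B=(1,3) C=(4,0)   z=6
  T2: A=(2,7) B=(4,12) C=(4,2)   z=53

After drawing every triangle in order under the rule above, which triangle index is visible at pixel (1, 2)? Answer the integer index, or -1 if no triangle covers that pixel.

T0:
  degenerate (2·area = 0) — covers nothing
T1:
  2·area = 18
  edge (6, 4)→(1, 3): d=(-5,-1) top-left  bias=+0
  edge (1, 3)→(4, 0): d=(3,-3) top-left  bias=+0
  edge (4, 0)→(6, 4): d=(2,4) right/bottom  bias=-1
    (1,0)@(3, 1): e=[12,0,6] → X  [on edge]
    (2,0)@(5, 1): e=[14,6,-2] → .
    (0,1)@(1, 3): e=[0,0,18] → X  [on edge]
    (2,1)@(5, 3): e=[4,12,2] → X
    (3,1)@(7, 3): e=[6,18,-6] → .
    (0,2)@(1, 5): e=[-10,6,22] → .
    (1,2)@(3, 5): e=[-8,12,14] → .
    (2,2)@(5, 5): e=[-6,18,6] → .
    (5,2)@(11, 5): e=[0,36,-18] → .  [on edge]
  covered (4 px):
    . X . . . .
    X X X . . .
    . . . . . .
    . . . . . .
    . . . . . .
    . . . . . .
    . . . . . .
    . . . . . .
    . . . . . .
T2:
  2·area = 20  (B↔C swapped to make it positive)
  edge (2, 7)→(4, 2): d=(2,-5) top-left  bias=+0
  edge (4, 2)→(4, 12): d=(0,10) right/bottom  bias=-1
  edge (4, 12)→(2, 7): d=(-2,-5) top-left  bias=+0
    (1,2)@(3, 5): e=[1,10,9] → X
    (2,2)@(5, 5): e=[11,-10,19] → .
    (1,3)@(3, 7): e=[5,10,5] → X
    (2,3)@(5, 7): e=[15,-10,15] → .
    (1,4)@(3, 9): e=[9,10,1] → X
    (2,4)@(5, 9): e=[19,-10,11] → .
    (1,5)@(3, 11): e=[13,10,-3] → .
  covered (3 px):
    . . . . . .
    . . . . . .
    . X . . . .
    . X . . . .
    . X . . . .
    . . . . . .
    . . . . . .
    . . . . . .
    . . . . . .

Z-buffer (winner per pixel, '.' = empty):
  . 1 . . . .
  1 1 1 . . .
  . 2 . . . .
  . 2 . . . .
  . 2 . . . .
  . . . . . .
  . . . . . .
  . . . . . .
  . . . . . .

Final: 2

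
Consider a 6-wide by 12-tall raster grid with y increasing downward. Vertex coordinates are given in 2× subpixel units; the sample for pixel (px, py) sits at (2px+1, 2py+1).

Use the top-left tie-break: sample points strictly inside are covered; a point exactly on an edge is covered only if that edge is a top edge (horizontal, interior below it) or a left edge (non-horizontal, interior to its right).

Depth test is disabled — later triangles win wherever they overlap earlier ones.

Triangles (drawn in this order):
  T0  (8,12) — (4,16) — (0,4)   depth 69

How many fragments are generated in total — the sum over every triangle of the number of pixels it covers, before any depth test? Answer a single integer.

T0:
  2·area = 64
  edge (8, 12)→(4, 16): d=(-4,4) right/bottom  bias=-1
  edge (4, 16)→(0, 4): d=(-4,-12) top-left  bias=+0
  edge (0, 4)→(8, 12): d=(8,8) right/bottom  bias=-1
    (0,2)@(1, 5): e=[56,8,0] → ·  [on edge]
    (0,3)@(1, 7): e=[48,0,16] → █  [on edge]
    (1,3)@(3, 7): e=[40,24,0] → ·  [on edge]
    (0,4)@(1, 9): e=[40,-8,32] → ·
    (1,4)@(3, 9): e=[32,16,16] → █
    (2,4)@(5, 9): e=[24,40,0] → ·  [on edge]
    (5,4)@(11, 9): e=[0,112,-48] → ·  [on edge]
    (1,5)@(3, 11): e=[24,8,32] → █
    (2,5)@(5, 11): e=[16,32,16] → █
    (3,5)@(7, 11): e=[8,56,0] → ·  [on edge]
    (4,5)@(9, 11): e=[0,80,-16] → ·  [on edge]
    (1,6)@(3, 13): e=[16,0,48] → █  [on edge]
    (3,6)@(7, 13): e=[0,48,16] → ·  [on edge]
    (4,6)@(9, 13): e=[-8,72,0] → ·  [on edge]
    (2,7)@(5, 15): e=[0,16,48] → ·  [on edge]
    (5,7)@(11, 15): e=[-24,88,0] → ·  [on edge]
    (1,8)@(3, 17): e=[0,-16,80] → ·  [on edge]
    (0,9)@(1, 19): e=[0,-48,112] → ·  [on edge]
    (2,9)@(5, 19): e=[-16,0,80] → ·  [on edge]
  covered (6 px):
    · · · · · ·
    · · · · · ·
    · · · · · ·
    █ · · · · ·
    · █ · · · ·
    · █ █ · · ·
    · █ █ · · ·
    · · · · · ·
    · · · · · ·
    · · · · · ·
    · · · · · ·
    · · · · · ·

Answer: 6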